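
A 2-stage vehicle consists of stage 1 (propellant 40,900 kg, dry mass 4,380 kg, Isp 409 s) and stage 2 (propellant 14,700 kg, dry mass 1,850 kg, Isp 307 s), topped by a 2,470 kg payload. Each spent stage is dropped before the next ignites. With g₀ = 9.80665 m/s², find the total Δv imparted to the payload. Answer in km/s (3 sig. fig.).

Δv ≈ 8.52 km/s

Ignition mass of stage 1 = 40,900+4,380 + 14,700+1,850 + 2,470 = 64,300 kg.
Stage 1: m₀ = 64,300 kg, m_f = 64,300 − 40,900 = 23,400 kg; Δv = 409×9.80665×ln(2.748) = 4010.9×1.0108 ≈ 4054 m/s.
Stage 2: m₀ = 19,020 kg, m_f = 19,020 − 14,700 = 4,320 kg; Δv = 307×9.80665×ln(4.403) = 3010.6×1.4822 ≈ 4462 m/s.
Total Δv = 4054 + 4462 = 8516 m/s.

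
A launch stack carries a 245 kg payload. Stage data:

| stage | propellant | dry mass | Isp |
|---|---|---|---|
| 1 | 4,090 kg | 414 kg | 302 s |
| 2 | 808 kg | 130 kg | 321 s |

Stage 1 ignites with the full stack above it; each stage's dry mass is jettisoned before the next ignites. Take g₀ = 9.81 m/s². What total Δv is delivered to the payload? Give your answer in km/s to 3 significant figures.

Ignition mass of stage 1 = 4,090+414 + 808+130 + 245 = 5,687 kg.
Stage 1: m₀ = 5,687 kg, m_f = 5,687 − 4,090 = 1,597 kg; Δv = 302×9.81×ln(3.561) = 2962.6×1.2701 ≈ 3763 m/s.
Stage 2: m₀ = 1,183 kg, m_f = 1,183 − 808 = 375 kg; Δv = 321×9.81×ln(3.155) = 3149.0×1.1489 ≈ 3618 m/s.
Total Δv = 3763 + 3618 = 7381 m/s.

Δv ≈ 7.38 km/s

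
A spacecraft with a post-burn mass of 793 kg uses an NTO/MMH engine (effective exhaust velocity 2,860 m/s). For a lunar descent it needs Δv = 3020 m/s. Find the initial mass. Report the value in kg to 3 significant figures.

initial mass ≈ 2280 kg

By the Tsiolkovsky rocket equation, m₀/m_f = exp(Δv / v_e) = exp(3020 / 2860.0) = exp(1.0559) = 2.8747.
m₀ = m_f × 2.8747 = 793 × 2.8747 = 2,279.64 kg.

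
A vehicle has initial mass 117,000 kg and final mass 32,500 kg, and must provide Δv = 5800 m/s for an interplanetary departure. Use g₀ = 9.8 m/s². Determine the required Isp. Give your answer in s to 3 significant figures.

Isp ≈ 462 s

ln(m₀/m_f) = ln(117000/32500) = ln(3.6) = 1.2809.
v_e = Δv / ln(m₀/m_f) = 5800 / 1.2809 = 4527.9 m/s.
Isp = v_e / g₀ = 4527.9 / 9.8 = 462.0 s.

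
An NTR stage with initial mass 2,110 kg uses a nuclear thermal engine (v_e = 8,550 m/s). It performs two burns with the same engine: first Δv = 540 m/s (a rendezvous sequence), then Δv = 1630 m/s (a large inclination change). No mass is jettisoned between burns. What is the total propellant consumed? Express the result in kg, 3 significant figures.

After the first burn: m = 2110 × exp(−540/8550.0) = 2110 × 0.93880 = 1,980.87 kg.
After the second burn: m = 1,980.87 × exp(−1630/8550.0) = 1,980.87 × 0.82643 = 1,637.05 kg.
Total propellant = m₀ − m_final = 2110 − 1,637.05 = 472.95 kg.

total propellant consumed ≈ 473 kg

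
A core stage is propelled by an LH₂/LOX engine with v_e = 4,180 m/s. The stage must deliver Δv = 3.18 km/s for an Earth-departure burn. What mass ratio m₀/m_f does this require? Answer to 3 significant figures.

mass ratio ≈ 2.14

m₀/m_f = exp(Δv / v_e) = exp(3180 / 4180.0) = exp(0.7608) = 2.1399.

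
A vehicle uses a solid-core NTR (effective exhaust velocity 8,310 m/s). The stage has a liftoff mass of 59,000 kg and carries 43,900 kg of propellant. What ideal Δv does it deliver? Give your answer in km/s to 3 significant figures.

m_f = m₀ − m_prop = 59,000 − 43,900 = 15,100 kg.
Rocket equation: Δv = v_e · ln(m₀/m_f) = 8310.0 × ln(3.907) = 8310.0 × 1.3628 ≈ 11325.2 m/s.

Δv ≈ 11.3 km/s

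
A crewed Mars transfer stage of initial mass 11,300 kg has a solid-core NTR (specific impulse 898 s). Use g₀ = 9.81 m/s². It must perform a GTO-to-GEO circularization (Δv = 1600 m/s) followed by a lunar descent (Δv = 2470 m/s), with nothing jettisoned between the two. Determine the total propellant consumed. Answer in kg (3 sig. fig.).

v_e = Isp · g₀ = 898 × 9.81 = 8809.4 m/s.
After the first burn: m = 11300 × exp(−1600/8809.4) = 11300 × 0.83391 = 9,423.18 kg.
After the second burn: m = 9,423.18 × exp(−2470/8809.4) = 9,423.18 × 0.75549 = 7,119.12 kg.
Total propellant = m₀ − m_final = 11300 − 7,119.12 = 4,180.88 kg.

total propellant consumed ≈ 4180 kg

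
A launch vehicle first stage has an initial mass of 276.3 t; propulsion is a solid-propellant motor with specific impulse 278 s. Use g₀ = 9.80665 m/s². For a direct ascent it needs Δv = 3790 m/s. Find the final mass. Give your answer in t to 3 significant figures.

final mass ≈ 68.8 t

v_e = Isp · g₀ = 278 × 9.80665 = 2726.2 m/s.
Using Δv = v_e ln(m₀/m_f): m₀/m_f = exp(Δv / v_e) = exp(3790 / 2726.2) = exp(1.3902) = 4.0156.
m_f = m₀ / 4.0156 = 276.3 / 4.0156 = 68.8067 t.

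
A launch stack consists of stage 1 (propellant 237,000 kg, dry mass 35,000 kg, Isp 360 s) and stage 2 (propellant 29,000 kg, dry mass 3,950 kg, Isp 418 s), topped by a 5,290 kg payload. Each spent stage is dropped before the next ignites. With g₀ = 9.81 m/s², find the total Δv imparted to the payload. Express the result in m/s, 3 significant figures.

Δv ≈ 10900 m/s

Ignition mass of stage 1 = 237,000+35,000 + 29,000+3,950 + 5,290 = 310,240 kg.
Stage 1: m₀ = 310,240 kg, m_f = 310,240 − 237,000 = 73,240 kg; Δv = 360×9.81×ln(4.236) = 3531.6×1.4436 ≈ 5098 m/s.
Stage 2: m₀ = 38,240 kg, m_f = 38,240 − 29,000 = 9,240 kg; Δv = 418×9.81×ln(4.139) = 4100.6×1.4203 ≈ 5824 m/s.
Total Δv = 5098 + 5824 = 10922 m/s.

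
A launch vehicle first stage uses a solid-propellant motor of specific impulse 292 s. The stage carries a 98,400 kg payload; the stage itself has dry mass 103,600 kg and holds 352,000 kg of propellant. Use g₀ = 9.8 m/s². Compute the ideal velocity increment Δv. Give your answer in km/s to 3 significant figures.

v_e = Isp · g₀ = 292 × 9.8 = 2861.6 m/s.
m₀ = payload + dry + propellant = 98,400 + 103,600 + 352,000 = 554,000 kg.
m_f = payload + dry = 98,400 + 103,600 = 202,000 kg.
Using Δv = v_e ln(m₀/m_f): Δv = v_e · ln(m₀/m_f) = 2861.6 × ln(2.743) = 2861.6 × 1.0089 ≈ 2887.1 m/s.

Δv ≈ 2.89 km/s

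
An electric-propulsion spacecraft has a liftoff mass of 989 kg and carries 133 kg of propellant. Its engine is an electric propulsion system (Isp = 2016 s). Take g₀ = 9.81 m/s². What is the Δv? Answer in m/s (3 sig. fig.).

v_e = Isp · g₀ = 2016 × 9.81 = 19777.0 m/s.
m_f = m₀ − m_prop = 989 − 133 = 856 kg.
Δv = v_e · ln(m₀/m_f) = 19777.0 × ln(1.155) = 19777.0 × 0.1444 ≈ 2856.3 m/s.

Δv ≈ 2860 m/s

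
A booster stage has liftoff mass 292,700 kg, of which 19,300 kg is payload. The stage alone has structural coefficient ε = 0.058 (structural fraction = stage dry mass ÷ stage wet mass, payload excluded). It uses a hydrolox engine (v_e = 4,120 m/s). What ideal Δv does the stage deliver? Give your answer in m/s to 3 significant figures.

Stage wet mass = m₀ − payload = 292,700 − 19,300 = 273,400 kg.
Stage dry mass = ε × stage wet mass = 0.058 × 273,400 = 15,857.2 kg.
Burnout mass m_f = stage dry + payload = 15,857.2 + 19,300 = 35,157.2 kg.
By the Tsiolkovsky rocket equation, Δv = v_e · ln(292,700/35,157.2) = 4120.0 × ln(8.325) = 4120.0 × 2.1193 ≈ 8732 m/s.

Δv ≈ 8730 m/s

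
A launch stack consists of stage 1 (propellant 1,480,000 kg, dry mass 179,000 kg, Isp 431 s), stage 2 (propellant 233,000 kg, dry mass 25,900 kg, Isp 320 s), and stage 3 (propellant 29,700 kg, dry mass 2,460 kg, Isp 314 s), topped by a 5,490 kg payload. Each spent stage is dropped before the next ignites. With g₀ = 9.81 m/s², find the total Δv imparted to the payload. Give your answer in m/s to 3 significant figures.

Ignition mass of stage 1 = 1,480,000+179,000 + 233,000+25,900 + 29,700+2,460 + 5,490 = 1,955,550 kg.
Stage 1: m₀ = 1,955,550 kg, m_f = 1,955,550 − 1,480,000 = 475,550 kg; Δv = 431×9.81×ln(4.112) = 4228.1×1.4140 ≈ 5978 m/s.
Stage 2: m₀ = 296,550 kg, m_f = 296,550 − 233,000 = 63,550 kg; Δv = 320×9.81×ln(4.666) = 3139.2×1.5404 ≈ 4836 m/s.
Stage 3: m₀ = 37,650 kg, m_f = 37,650 − 29,700 = 7,950 kg; Δv = 314×9.81×ln(4.736) = 3080.3×1.5552 ≈ 4790 m/s.
Total Δv = 5978 + 4836 + 4790 = 15604 m/s.

Δv ≈ 15600 m/s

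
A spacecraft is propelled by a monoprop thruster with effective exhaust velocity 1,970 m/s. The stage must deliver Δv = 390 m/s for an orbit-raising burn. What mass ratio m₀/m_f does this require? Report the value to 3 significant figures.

By the Tsiolkovsky rocket equation, m₀/m_f = exp(Δv / v_e) = exp(390 / 1970.0) = exp(0.1980) = 1.2189.

mass ratio ≈ 1.22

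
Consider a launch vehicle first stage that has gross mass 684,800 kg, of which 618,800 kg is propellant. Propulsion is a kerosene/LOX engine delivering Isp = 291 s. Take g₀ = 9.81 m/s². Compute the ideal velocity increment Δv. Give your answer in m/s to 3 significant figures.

Δv ≈ 6680 m/s

v_e = Isp · g₀ = 291 × 9.81 = 2854.7 m/s.
m_f = m₀ − m_prop = 684,800 − 618,800 = 66,000 kg.
From the ideal rocket equation, Δv = v_e · ln(m₀/m_f) = 2854.7 × ln(10.38) = 2854.7 × 2.3395 ≈ 6678.5 m/s.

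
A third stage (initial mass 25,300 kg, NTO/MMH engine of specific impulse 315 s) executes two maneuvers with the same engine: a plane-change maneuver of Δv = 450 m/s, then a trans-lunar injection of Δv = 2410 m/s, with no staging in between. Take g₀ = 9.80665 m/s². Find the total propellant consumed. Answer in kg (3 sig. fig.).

total propellant consumed ≈ 15300 kg

v_e = Isp · g₀ = 315 × 9.80665 = 3089.1 m/s.
After the first burn: m = 25300 × exp(−450/3089.1) = 25300 × 0.86444 = 21,870.3 kg.
After the second burn: m = 21,870.3 × exp(−2410/3089.1) = 21,870.3 × 0.45833 = 10,023.8 kg.
Total propellant = m₀ − m_final = 25300 − 10,023.8 = 15,276.2 kg.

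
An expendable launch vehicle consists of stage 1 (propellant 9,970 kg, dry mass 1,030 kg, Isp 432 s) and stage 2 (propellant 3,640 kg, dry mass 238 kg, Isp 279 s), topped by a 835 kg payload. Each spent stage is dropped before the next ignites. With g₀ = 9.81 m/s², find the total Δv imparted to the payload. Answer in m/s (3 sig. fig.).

Ignition mass of stage 1 = 9,970+1,030 + 3,640+238 + 835 = 15,713 kg.
Stage 1: m₀ = 15,713 kg, m_f = 15,713 − 9,970 = 5,743 kg; Δv = 432×9.81×ln(2.736) = 4237.9×1.0065 ≈ 4265 m/s.
Stage 2: m₀ = 4,713 kg, m_f = 4,713 − 3,640 = 1,073 kg; Δv = 279×9.81×ln(4.392) = 2737.0×1.4799 ≈ 4050 m/s.
Total Δv = 4265 + 4050 = 8315 m/s.

Δv ≈ 8320 m/s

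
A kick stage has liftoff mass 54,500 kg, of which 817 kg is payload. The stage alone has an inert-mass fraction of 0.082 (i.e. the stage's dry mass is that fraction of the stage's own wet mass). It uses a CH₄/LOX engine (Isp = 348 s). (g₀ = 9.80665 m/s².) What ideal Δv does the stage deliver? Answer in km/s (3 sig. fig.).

Δv ≈ 8.01 km/s

Stage wet mass = m₀ − payload = 54,500 − 817 = 53,683 kg.
Stage dry mass = ε × stage wet mass = 0.082 × 53,683 = 4,402.01 kg.
Burnout mass m_f = stage dry + payload = 4,402.01 + 817 = 5,219.01 kg.
v_e = Isp · g₀ = 348 × 9.80665 = 3412.7 m/s.
From the ideal rocket equation, Δv = v_e · ln(54,500/5,219.01) = 3412.7 × ln(10.44) = 3412.7 × 2.3459 ≈ 8006 m/s.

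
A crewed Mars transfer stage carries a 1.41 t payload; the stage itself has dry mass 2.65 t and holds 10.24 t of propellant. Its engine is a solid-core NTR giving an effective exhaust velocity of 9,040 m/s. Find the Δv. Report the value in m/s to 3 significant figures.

m₀ = payload + dry + propellant = 1.41 + 2.65 + 10.24 = 14.3 t.
m_f = payload + dry = 1.41 + 2.65 = 4.06 t.
Δv = v_e · ln(m₀/m_f) = 9040.0 × ln(3.522) = 9040.0 × 1.2591 ≈ 11382.1 m/s.

Δv ≈ 11400 m/s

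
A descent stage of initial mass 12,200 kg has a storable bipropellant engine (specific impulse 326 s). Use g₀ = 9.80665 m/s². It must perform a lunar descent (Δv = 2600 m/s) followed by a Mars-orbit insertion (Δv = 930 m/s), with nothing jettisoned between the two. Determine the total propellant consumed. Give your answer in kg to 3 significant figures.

v_e = Isp · g₀ = 326 × 9.80665 = 3197.0 m/s.
After the first burn: m = 12200 × exp(−2600/3197.0) = 12200 × 0.44341 = 5,409.6 kg.
After the second burn: m = 5,409.6 × exp(−930/3197.0) = 5,409.6 × 0.74759 = 4,044.16 kg.
Total propellant = m₀ − m_final = 12200 − 4,044.16 = 8,155.84 kg.

total propellant consumed ≈ 8160 kg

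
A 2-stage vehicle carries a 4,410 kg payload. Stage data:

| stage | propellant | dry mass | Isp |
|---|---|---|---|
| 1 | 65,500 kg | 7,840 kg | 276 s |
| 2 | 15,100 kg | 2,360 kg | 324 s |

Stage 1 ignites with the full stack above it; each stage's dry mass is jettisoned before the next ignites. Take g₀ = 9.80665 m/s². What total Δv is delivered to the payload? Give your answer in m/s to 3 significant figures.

Ignition mass of stage 1 = 65,500+7,840 + 15,100+2,360 + 4,410 = 95,210 kg.
Stage 1: m₀ = 95,210 kg, m_f = 95,210 − 65,500 = 29,710 kg; Δv = 276×9.80665×ln(3.205) = 2706.6×1.1646 ≈ 3152 m/s.
Stage 2: m₀ = 21,870 kg, m_f = 21,870 − 15,100 = 6,770 kg; Δv = 324×9.80665×ln(3.23) = 3177.4×1.1726 ≈ 3726 m/s.
Total Δv = 3152 + 3726 = 6878 m/s.

Δv ≈ 6880 m/s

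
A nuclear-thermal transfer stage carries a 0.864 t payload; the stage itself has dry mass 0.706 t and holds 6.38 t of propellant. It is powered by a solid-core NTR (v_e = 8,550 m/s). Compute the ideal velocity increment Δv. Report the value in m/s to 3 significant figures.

Δv ≈ 13900 m/s

m₀ = payload + dry + propellant = 0.864 + 0.706 + 6.38 = 7.95 t.
m_f = payload + dry = 0.864 + 0.706 = 1.57 t.
By the Tsiolkovsky rocket equation, Δv = v_e · ln(m₀/m_f) = 8550.0 × ln(5.064) = 8550.0 × 1.6221 ≈ 13868.9 m/s.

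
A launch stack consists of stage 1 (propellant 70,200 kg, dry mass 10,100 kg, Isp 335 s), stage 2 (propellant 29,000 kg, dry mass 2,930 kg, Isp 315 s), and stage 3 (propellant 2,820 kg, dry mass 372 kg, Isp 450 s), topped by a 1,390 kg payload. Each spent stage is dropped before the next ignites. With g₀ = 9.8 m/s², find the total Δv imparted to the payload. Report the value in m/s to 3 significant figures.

Ignition mass of stage 1 = 70,200+10,100 + 29,000+2,930 + 2,820+372 + 1,390 = 116,812 kg.
Stage 1: m₀ = 116,812 kg, m_f = 116,812 − 70,200 = 46,612 kg; Δv = 335×9.8×ln(2.506) = 3283.0×0.9187 ≈ 3016 m/s.
Stage 2: m₀ = 36,512 kg, m_f = 36,512 − 29,000 = 7,512 kg; Δv = 315×9.8×ln(4.86) = 3087.0×1.5811 ≈ 4881 m/s.
Stage 3: m₀ = 4,582 kg, m_f = 4,582 − 2,820 = 1,762 kg; Δv = 450×9.8×ln(2.6) = 4410.0×0.9557 ≈ 4215 m/s.
Total Δv = 3016 + 4881 + 4215 = 12112 m/s.

Δv ≈ 12100 m/s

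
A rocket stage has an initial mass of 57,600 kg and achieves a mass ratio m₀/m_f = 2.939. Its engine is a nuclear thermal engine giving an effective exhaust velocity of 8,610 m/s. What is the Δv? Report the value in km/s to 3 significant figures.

Δv ≈ 9.28 km/s

Δv = v_e · ln(2.939) = 8610.0 × 1.0781 ≈ 9282.2 m/s.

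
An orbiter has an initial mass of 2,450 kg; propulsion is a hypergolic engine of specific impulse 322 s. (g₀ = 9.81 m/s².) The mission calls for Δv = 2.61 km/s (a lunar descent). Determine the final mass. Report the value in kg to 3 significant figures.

final mass ≈ 1070 kg

v_e = Isp · g₀ = 322 × 9.81 = 3158.8 m/s.
From the ideal rocket equation, m₀/m_f = exp(Δv / v_e) = exp(2610 / 3158.8) = exp(0.8263) = 2.2848.
m_f = m₀ / 2.2848 = 2,450 / 2.2848 = 1,072.3 kg.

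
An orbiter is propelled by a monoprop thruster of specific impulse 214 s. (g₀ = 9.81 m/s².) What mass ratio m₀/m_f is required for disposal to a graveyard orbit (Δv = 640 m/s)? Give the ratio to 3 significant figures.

v_e = Isp · g₀ = 214 × 9.81 = 2099.3 m/s.
By the Tsiolkovsky rocket equation, m₀/m_f = exp(Δv / v_e) = exp(640 / 2099.3) = exp(0.3049) = 1.3564.

mass ratio ≈ 1.36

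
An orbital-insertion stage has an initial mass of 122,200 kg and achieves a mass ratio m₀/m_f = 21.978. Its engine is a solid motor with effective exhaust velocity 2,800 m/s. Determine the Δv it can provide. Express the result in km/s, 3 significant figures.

Δv ≈ 8.65 km/s

Rocket equation: Δv = v_e · ln(21.978) = 2800.0 × 3.0900 ≈ 8652.1 m/s.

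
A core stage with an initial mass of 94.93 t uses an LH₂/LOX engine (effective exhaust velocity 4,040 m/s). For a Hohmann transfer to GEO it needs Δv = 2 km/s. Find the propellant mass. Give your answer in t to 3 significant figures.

From the ideal rocket equation, m₀/m_f = exp(Δv / v_e) = exp(2000 / 4040.0) = exp(0.4950) = 1.6406.
m_f = 94.93 / 1.6406 = 57.863 t, so propellant = m₀ − m_f = 94.93 − 57.863 = 37.067 t.

propellant mass ≈ 37.1 t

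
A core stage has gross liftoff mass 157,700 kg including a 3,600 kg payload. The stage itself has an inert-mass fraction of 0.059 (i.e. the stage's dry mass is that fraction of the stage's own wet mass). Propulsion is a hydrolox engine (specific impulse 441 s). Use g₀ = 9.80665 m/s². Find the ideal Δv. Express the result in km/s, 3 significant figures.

Δv ≈ 10.9 km/s

Stage wet mass = m₀ − payload = 157,700 − 3,600 = 154,100 kg.
Stage dry mass = ε × stage wet mass = 0.059 × 154,100 = 9,091.9 kg.
Burnout mass m_f = stage dry + payload = 9,091.9 + 3,600 = 12,691.9 kg.
v_e = Isp · g₀ = 441 × 9.80665 = 4324.7 m/s.
Rocket equation: Δv = v_e · ln(157,700/12,691.9) = 4324.7 × ln(12.43) = 4324.7 × 2.5197 ≈ 10897 m/s.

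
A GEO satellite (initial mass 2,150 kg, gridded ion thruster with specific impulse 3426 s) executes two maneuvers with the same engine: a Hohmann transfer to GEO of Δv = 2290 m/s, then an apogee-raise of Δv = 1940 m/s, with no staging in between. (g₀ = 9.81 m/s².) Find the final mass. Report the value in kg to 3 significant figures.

final mass ≈ 1900 kg

v_e = Isp · g₀ = 3426 × 9.81 = 33609.1 m/s.
After the first burn: m = 2150 × exp(−2290/33609.1) = 2150 × 0.93413 = 2,008.38 kg.
After the second burn: m = 2,008.38 × exp(−1940/33609.1) = 2,008.38 × 0.94391 = 1,895.73 kg.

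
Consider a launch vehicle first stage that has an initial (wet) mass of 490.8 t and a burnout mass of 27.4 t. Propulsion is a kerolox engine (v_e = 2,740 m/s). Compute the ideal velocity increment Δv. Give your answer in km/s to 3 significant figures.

Rocket equation: Δv = v_e · ln(m₀/m_f) = 2740.0 × ln(17.91) = 2740.0 × 2.8855 ≈ 7906.3 m/s.

Δv ≈ 7.91 km/s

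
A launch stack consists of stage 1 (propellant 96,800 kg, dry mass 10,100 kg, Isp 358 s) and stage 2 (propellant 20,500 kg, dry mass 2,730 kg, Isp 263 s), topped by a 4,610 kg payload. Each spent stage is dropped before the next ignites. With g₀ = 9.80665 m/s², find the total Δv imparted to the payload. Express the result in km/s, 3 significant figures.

Δv ≈ 7.89 km/s

Ignition mass of stage 1 = 96,800+10,100 + 20,500+2,730 + 4,610 = 134,740 kg.
Stage 1: m₀ = 134,740 kg, m_f = 134,740 − 96,800 = 37,940 kg; Δv = 358×9.80665×ln(3.551) = 3510.8×1.2673 ≈ 4449 m/s.
Stage 2: m₀ = 27,840 kg, m_f = 27,840 − 20,500 = 7,340 kg; Δv = 263×9.80665×ln(3.793) = 2579.1×1.3331 ≈ 3438 m/s.
Total Δv = 4449 + 3438 = 7887 m/s.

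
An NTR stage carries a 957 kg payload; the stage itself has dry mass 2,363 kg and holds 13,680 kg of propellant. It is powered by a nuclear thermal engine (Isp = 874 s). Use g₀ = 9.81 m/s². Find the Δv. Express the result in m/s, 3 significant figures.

v_e = Isp · g₀ = 874 × 9.81 = 8573.9 m/s.
m₀ = payload + dry + propellant = 957 + 2,363 + 13,680 = 17,000 kg.
m_f = payload + dry = 957 + 2,363 = 3,320 kg.
From the ideal rocket equation, Δv = v_e · ln(m₀/m_f) = 8573.9 × ln(5.12) = 8573.9 × 1.6332 ≈ 14003.4 m/s.

Δv ≈ 14000 m/s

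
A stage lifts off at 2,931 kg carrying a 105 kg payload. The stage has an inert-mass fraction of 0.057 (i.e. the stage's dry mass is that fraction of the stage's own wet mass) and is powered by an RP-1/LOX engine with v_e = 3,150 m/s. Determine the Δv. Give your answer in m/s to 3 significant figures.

Δv ≈ 7560 m/s

Stage wet mass = m₀ − payload = 2,931 − 105 = 2,826 kg.
Stage dry mass = ε × stage wet mass = 0.057 × 2,826 = 161.082 kg.
Burnout mass m_f = stage dry + payload = 161.082 + 105 = 266.082 kg.
From the ideal rocket equation, Δv = v_e · ln(2,931/266.082) = 3150.0 × ln(11.02) = 3150.0 × 2.3993 ≈ 7558 m/s.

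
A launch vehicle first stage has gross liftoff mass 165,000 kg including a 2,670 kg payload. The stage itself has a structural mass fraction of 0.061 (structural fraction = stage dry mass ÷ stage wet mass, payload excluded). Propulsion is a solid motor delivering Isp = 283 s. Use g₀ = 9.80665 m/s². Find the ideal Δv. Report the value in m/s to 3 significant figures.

Stage wet mass = m₀ − payload = 165,000 − 2,670 = 162,330 kg.
Stage dry mass = ε × stage wet mass = 0.061 × 162,330 = 9,902.13 kg.
Burnout mass m_f = stage dry + payload = 9,902.13 + 2,670 = 12,572.13 kg.
v_e = Isp · g₀ = 283 × 9.80665 = 2775.3 m/s.
Rocket equation: Δv = v_e · ln(165,000/12,572.13) = 2775.3 × ln(13.12) = 2775.3 × 2.5745 ≈ 7145 m/s.

Δv ≈ 7140 m/s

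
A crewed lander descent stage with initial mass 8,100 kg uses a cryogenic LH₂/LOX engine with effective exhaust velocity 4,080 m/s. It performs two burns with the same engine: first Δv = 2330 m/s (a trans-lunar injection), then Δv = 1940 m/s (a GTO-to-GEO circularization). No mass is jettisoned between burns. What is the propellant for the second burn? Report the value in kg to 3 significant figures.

After the first burn: m = 8100 × exp(−2330/4080.0) = 8100 × 0.56492 = 4,575.85 kg.
After the second burn: m = 4,575.85 × exp(−1940/4080.0) = 4,575.85 × 0.62158 = 2,844.26 kg.
Second-burn propellant = 4,575.85 − 2,844.26 = 1,731.59 kg.

propellant for the second burn ≈ 1730 kg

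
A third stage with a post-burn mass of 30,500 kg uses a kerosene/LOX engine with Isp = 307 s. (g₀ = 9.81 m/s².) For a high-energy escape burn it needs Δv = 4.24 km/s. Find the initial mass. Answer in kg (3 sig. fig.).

v_e = Isp · g₀ = 307 × 9.81 = 3011.7 m/s.
Using Δv = v_e ln(m₀/m_f): m₀/m_f = exp(Δv / v_e) = exp(4240 / 3011.7) = exp(1.4079) = 4.0872.
m₀ = m_f × 4.0872 = 30,500 × 4.0872 = 124,660 kg.

initial mass ≈ 125000 kg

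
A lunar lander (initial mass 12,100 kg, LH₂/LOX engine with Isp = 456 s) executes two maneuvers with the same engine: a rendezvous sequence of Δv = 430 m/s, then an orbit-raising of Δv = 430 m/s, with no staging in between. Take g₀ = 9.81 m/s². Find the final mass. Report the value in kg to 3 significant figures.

final mass ≈ 9980 kg

v_e = Isp · g₀ = 456 × 9.81 = 4473.4 m/s.
After the first burn: m = 12100 × exp(−430/4473.4) = 12100 × 0.90835 = 10,991 kg.
After the second burn: m = 10,991 × exp(−430/4473.4) = 10,991 × 0.90835 = 9,983.67 kg.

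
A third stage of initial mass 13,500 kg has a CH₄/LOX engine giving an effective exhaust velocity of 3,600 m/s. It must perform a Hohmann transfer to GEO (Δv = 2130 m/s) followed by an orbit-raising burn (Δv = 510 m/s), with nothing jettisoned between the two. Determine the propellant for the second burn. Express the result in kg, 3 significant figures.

After the first burn: m = 13500 × exp(−2130/3600.0) = 13500 × 0.55340 = 7,470.9 kg.
After the second burn: m = 7,470.9 × exp(−510/3600.0) = 7,470.9 × 0.86791 = 6,484.07 kg.
Second-burn propellant = 7,470.9 − 6,484.07 = 986.83 kg.

propellant for the second burn ≈ 987 kg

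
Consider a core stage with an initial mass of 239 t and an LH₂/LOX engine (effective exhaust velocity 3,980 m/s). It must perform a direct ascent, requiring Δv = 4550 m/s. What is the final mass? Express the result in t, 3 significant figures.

final mass ≈ 76.2 t

Using Δv = v_e ln(m₀/m_f): m₀/m_f = exp(Δv / v_e) = exp(4550 / 3980.0) = exp(1.1432) = 3.1368.
m_f = m₀ / 3.1368 = 239 / 3.1368 = 76.1923 t.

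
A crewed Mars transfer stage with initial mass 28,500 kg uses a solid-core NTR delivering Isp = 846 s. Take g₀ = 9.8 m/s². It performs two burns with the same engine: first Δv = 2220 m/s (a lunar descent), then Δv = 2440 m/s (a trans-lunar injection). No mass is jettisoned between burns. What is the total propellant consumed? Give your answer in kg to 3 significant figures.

total propellant consumed ≈ 12300 kg

v_e = Isp · g₀ = 846 × 9.8 = 8290.8 m/s.
After the first burn: m = 28500 × exp(−2220/8290.8) = 28500 × 0.76509 = 21,805.1 kg.
After the second burn: m = 21,805.1 × exp(−2440/8290.8) = 21,805.1 × 0.74505 = 16,245.9 kg.
Total propellant = m₀ − m_final = 28500 − 16,245.9 = 12,254.1 kg.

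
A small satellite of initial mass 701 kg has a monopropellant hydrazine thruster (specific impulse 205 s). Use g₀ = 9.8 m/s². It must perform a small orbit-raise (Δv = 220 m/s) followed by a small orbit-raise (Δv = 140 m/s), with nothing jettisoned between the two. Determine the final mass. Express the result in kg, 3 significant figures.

v_e = Isp · g₀ = 205 × 9.8 = 2009.0 m/s.
After the first burn: m = 701 × exp(−220/2009.0) = 701 × 0.89628 = 628.292 kg.
After the second burn: m = 628.292 × exp(−140/2009.0) = 628.292 × 0.93269 = 586.002 kg.

final mass ≈ 586 kg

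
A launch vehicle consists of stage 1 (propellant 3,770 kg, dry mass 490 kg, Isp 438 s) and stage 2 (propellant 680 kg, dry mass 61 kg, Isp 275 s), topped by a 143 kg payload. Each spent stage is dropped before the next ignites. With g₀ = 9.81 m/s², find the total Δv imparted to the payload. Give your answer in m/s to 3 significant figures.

Ignition mass of stage 1 = 3,770+490 + 680+61 + 143 = 5,144 kg.
Stage 1: m₀ = 5,144 kg, m_f = 5,144 − 3,770 = 1,374 kg; Δv = 438×9.81×ln(3.744) = 4296.8×1.3201 ≈ 5672 m/s.
Stage 2: m₀ = 884 kg, m_f = 884 − 680 = 204 kg; Δv = 275×9.81×ln(4.333) = 2697.8×1.4663 ≈ 3956 m/s.
Total Δv = 5672 + 3956 = 9628 m/s.

Δv ≈ 9630 m/s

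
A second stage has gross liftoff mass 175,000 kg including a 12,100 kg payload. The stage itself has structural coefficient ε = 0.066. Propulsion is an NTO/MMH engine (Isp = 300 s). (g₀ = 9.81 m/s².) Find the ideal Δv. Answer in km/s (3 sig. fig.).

Δv ≈ 5.99 km/s

Stage wet mass = m₀ − payload = 175,000 − 12,100 = 162,900 kg.
Stage dry mass = ε × stage wet mass = 0.066 × 162,900 = 10,751.4 kg.
Burnout mass m_f = stage dry + payload = 10,751.4 + 12,100 = 22,851.4 kg.
v_e = Isp · g₀ = 300 × 9.81 = 2943.0 m/s.
Using Δv = v_e ln(m₀/m_f): Δv = v_e · ln(175,000/22,851.4) = 2943.0 × ln(7.658) = 2943.0 × 2.0358 ≈ 5991 m/s.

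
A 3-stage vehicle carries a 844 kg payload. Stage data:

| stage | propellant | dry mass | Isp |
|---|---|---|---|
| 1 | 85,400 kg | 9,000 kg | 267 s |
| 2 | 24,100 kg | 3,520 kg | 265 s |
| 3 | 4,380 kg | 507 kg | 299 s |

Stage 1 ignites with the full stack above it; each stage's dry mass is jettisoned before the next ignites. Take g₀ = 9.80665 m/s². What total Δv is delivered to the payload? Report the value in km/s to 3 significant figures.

Δv ≈ 10.5 km/s

Ignition mass of stage 1 = 85,400+9,000 + 24,100+3,520 + 4,380+507 + 844 = 127,751 kg.
Stage 1: m₀ = 127,751 kg, m_f = 127,751 − 85,400 = 42,351 kg; Δv = 267×9.80665×ln(3.016) = 2618.4×1.1041 ≈ 2891 m/s.
Stage 2: m₀ = 33,351 kg, m_f = 33,351 − 24,100 = 9,251 kg; Δv = 265×9.80665×ln(3.605) = 2598.8×1.2824 ≈ 3333 m/s.
Stage 3: m₀ = 5,731 kg, m_f = 5,731 − 4,380 = 1,351 kg; Δv = 299×9.80665×ln(4.242) = 2932.2×1.4450 ≈ 4237 m/s.
Total Δv = 2891 + 3333 + 4237 = 10461 m/s.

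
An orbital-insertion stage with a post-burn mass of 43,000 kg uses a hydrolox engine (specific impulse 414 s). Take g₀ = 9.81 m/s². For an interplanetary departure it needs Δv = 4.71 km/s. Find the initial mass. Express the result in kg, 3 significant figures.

initial mass ≈ 137000 kg

v_e = Isp · g₀ = 414 × 9.81 = 4061.3 m/s.
m₀/m_f = exp(Δv / v_e) = exp(4710 / 4061.3) = exp(1.1597) = 3.1890.
m₀ = m_f × 3.1890 = 43,000 × 3.1890 = 137,127 kg.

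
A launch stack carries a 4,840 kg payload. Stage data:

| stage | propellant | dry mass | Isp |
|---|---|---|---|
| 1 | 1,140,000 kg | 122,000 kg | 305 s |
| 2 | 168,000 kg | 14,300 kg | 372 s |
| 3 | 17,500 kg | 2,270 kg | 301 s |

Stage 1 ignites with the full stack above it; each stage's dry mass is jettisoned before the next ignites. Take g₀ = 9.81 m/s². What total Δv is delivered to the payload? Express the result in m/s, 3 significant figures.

Δv ≈ 14200 m/s

Ignition mass of stage 1 = 1,140,000+122,000 + 168,000+14,300 + 17,500+2,270 + 4,840 = 1,468,910 kg.
Stage 1: m₀ = 1,468,910 kg, m_f = 1,468,910 − 1,140,000 = 328,910 kg; Δv = 305×9.81×ln(4.466) = 2992.1×1.4965 ≈ 4478 m/s.
Stage 2: m₀ = 206,910 kg, m_f = 206,910 − 168,000 = 38,910 kg; Δv = 372×9.81×ln(5.318) = 3649.3×1.6710 ≈ 6098 m/s.
Stage 3: m₀ = 24,610 kg, m_f = 24,610 − 17,500 = 7,110 kg; Δv = 301×9.81×ln(3.461) = 2952.8×1.2417 ≈ 3666 m/s.
Total Δv = 4478 + 6098 + 3666 = 14242 m/s.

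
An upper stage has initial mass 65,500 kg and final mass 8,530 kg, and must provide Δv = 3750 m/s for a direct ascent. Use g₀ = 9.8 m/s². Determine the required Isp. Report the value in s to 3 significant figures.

Isp ≈ 188 s

ln(m₀/m_f) = ln(65500/8530) = ln(7.679) = 2.0385.
From the ideal rocket equation, v_e = Δv / ln(m₀/m_f) = 3750 / 2.0385 = 1839.6 m/s.
Isp = v_e / g₀ = 1839.6 / 9.8 = 187.7 s.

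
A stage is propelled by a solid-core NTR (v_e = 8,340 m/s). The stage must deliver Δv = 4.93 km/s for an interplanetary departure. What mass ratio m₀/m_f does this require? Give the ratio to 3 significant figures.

m₀/m_f = exp(Δv / v_e) = exp(4930 / 8340.0) = exp(0.5911) = 1.8060.

mass ratio ≈ 1.81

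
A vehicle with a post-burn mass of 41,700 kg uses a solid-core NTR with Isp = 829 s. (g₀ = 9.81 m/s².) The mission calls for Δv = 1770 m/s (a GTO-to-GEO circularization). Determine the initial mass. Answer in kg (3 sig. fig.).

v_e = Isp · g₀ = 829 × 9.81 = 8132.5 m/s.
Rocket equation: m₀/m_f = exp(Δv / v_e) = exp(1770 / 8132.5) = exp(0.2176) = 1.2431.
m₀ = m_f × 1.2431 = 41,700 × 1.2431 = 51,837.3 kg.

initial mass ≈ 51800 kg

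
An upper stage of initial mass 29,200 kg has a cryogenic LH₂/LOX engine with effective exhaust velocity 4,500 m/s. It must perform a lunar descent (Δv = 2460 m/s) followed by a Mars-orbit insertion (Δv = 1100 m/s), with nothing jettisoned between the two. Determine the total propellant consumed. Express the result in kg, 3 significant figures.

total propellant consumed ≈ 16000 kg

After the first burn: m = 29200 × exp(−2460/4500.0) = 29200 × 0.57888 = 16,903.3 kg.
After the second burn: m = 16,903.3 × exp(−1100/4500.0) = 16,903.3 × 0.78314 = 13,237.7 kg.
Total propellant = m₀ − m_final = 29200 − 13,237.7 = 15,962.3 kg.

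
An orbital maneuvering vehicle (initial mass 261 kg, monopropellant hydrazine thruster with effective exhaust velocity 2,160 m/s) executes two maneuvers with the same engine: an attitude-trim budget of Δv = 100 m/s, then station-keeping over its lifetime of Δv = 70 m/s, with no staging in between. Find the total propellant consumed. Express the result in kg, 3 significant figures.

After the first burn: m = 261 × exp(−100/2160.0) = 261 × 0.95476 = 249.192 kg.
After the second burn: m = 249.192 × exp(−70/2160.0) = 249.192 × 0.96811 = 241.245 kg.
Total propellant = m₀ − m_final = 261 − 241.245 = 19.755 kg.

total propellant consumed ≈ 19.8 kg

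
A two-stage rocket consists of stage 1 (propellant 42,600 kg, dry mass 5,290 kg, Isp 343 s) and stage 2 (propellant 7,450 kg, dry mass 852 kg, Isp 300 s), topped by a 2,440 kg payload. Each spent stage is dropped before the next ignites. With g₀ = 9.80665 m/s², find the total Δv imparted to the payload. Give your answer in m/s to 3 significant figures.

Ignition mass of stage 1 = 42,600+5,290 + 7,450+852 + 2,440 = 58,632 kg.
Stage 1: m₀ = 58,632 kg, m_f = 58,632 − 42,600 = 16,032 kg; Δv = 343×9.80665×ln(3.657) = 3363.7×1.2967 ≈ 4362 m/s.
Stage 2: m₀ = 10,742 kg, m_f = 10,742 − 7,450 = 3,292 kg; Δv = 300×9.80665×ln(3.263) = 2942.0×1.1827 ≈ 3479 m/s.
Total Δv = 4362 + 3479 = 7841 m/s.

Δv ≈ 7840 m/s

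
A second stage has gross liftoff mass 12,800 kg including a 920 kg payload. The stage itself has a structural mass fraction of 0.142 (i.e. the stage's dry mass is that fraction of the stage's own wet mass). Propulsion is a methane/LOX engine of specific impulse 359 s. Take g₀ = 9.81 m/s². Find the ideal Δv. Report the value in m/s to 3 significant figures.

Stage wet mass = m₀ − payload = 12,800 − 920 = 11,880 kg.
Stage dry mass = ε × stage wet mass = 0.142 × 11,880 = 1,686.96 kg.
Burnout mass m_f = stage dry + payload = 1,686.96 + 920 = 2,606.96 kg.
v_e = Isp · g₀ = 359 × 9.81 = 3521.8 m/s.
Δv = v_e · ln(12,800/2,606.96) = 3521.8 × ln(4.91) = 3521.8 × 1.5913 ≈ 5604 m/s.

Δv ≈ 5600 m/s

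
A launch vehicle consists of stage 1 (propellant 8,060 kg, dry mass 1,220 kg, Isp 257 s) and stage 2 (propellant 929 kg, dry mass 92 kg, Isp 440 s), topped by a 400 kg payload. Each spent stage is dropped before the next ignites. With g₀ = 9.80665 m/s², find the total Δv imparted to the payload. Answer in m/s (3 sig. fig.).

Δv ≈ 8100 m/s

Ignition mass of stage 1 = 8,060+1,220 + 929+92 + 400 = 10,701 kg.
Stage 1: m₀ = 10,701 kg, m_f = 10,701 − 8,060 = 2,641 kg; Δv = 257×9.80665×ln(4.052) = 2520.3×1.3992 ≈ 3526 m/s.
Stage 2: m₀ = 1,421 kg, m_f = 1,421 − 929 = 492 kg; Δv = 440×9.80665×ln(2.888) = 4314.9×1.0606 ≈ 4577 m/s.
Total Δv = 3526 + 4577 = 8103 m/s.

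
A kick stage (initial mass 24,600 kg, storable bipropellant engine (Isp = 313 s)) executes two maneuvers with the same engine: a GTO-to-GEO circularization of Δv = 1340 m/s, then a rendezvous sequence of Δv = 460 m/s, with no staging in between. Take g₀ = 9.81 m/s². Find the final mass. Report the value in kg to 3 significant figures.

v_e = Isp · g₀ = 313 × 9.81 = 3070.5 m/s.
After the first burn: m = 24600 × exp(−1340/3070.5) = 24600 × 0.64635 = 15,900.2 kg.
After the second burn: m = 15,900.2 × exp(−460/3070.5) = 15,900.2 × 0.86087 = 13,688 kg.

final mass ≈ 13700 kg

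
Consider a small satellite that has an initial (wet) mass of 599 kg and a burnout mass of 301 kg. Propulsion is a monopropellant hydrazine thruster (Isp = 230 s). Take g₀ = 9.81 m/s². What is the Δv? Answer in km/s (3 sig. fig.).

v_e = Isp · g₀ = 230 × 9.81 = 2256.3 m/s.
By the Tsiolkovsky rocket equation, Δv = v_e · ln(m₀/m_f) = 2256.3 × ln(1.99) = 2256.3 × 0.6882 ≈ 1552.7 m/s.

Δv ≈ 1.55 km/s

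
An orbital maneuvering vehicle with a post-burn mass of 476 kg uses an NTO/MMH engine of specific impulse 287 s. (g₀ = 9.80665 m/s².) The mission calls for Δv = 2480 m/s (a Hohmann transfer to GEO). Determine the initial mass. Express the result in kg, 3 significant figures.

initial mass ≈ 1150 kg

v_e = Isp · g₀ = 287 × 9.80665 = 2814.5 m/s.
m₀/m_f = exp(Δv / v_e) = exp(2480 / 2814.5) = exp(0.8811) = 2.4137.
m₀ = m_f × 2.4137 = 476 × 2.4137 = 1,148.92 kg.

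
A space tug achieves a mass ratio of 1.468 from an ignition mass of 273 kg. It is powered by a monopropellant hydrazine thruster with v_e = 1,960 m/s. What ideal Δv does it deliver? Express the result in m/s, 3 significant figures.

Δv = v_e · ln(1.468) = 1960.0 × 0.3839 ≈ 752.4 m/s.

Δv ≈ 752 m/s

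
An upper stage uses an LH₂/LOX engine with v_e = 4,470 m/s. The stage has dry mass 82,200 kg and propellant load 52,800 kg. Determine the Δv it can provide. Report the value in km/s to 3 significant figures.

Δv ≈ 2.22 km/s

m₀ = m_dry + m_prop = 82,200 + 52,800 = 135,000 kg.
Δv = v_e · ln(m₀/m_f) = 4470.0 × ln(1.642) = 4470.0 × 0.4961 ≈ 2217.7 m/s.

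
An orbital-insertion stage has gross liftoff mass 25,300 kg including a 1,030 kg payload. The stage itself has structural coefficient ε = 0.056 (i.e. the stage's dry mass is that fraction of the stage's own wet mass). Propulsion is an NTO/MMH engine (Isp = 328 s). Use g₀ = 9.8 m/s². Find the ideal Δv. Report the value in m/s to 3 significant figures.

Δv ≈ 7590 m/s

Stage wet mass = m₀ − payload = 25,300 − 1,030 = 24,270 kg.
Stage dry mass = ε × stage wet mass = 0.056 × 24,270 = 1,359.12 kg.
Burnout mass m_f = stage dry + payload = 1,359.12 + 1,030 = 2,389.12 kg.
v_e = Isp · g₀ = 328 × 9.8 = 3214.4 m/s.
Δv = v_e · ln(25,300/2,389.12) = 3214.4 × ln(10.59) = 3214.4 × 2.3599 ≈ 7586 m/s.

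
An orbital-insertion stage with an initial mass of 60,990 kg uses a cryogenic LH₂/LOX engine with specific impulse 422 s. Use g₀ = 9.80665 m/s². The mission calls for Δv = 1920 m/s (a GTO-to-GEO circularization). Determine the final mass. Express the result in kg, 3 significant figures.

v_e = Isp · g₀ = 422 × 9.80665 = 4138.4 m/s.
m₀/m_f = exp(Δv / v_e) = exp(1920 / 4138.4) = exp(0.4639) = 1.5903.
m_f = m₀ / 1.5903 = 60,990 / 1.5903 = 38,351.3 kg.

final mass ≈ 38400 kg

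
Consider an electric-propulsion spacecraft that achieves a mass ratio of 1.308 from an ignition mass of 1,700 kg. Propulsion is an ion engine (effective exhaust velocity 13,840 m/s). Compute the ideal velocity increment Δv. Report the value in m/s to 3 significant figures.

Δv ≈ 3720 m/s

Δv = v_e · ln(1.308) = 13840.0 × 0.2685 ≈ 3716.0 m/s.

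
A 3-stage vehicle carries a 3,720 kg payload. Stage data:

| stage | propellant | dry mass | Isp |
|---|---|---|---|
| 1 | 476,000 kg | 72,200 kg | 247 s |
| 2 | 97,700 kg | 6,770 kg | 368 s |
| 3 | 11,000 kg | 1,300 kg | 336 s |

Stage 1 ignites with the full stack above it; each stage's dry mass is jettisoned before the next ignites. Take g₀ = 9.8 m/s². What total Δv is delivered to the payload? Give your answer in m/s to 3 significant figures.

Ignition mass of stage 1 = 476,000+72,200 + 97,700+6,770 + 11,000+1,300 + 3,720 = 668,690 kg.
Stage 1: m₀ = 668,690 kg, m_f = 668,690 − 476,000 = 192,690 kg; Δv = 247×9.8×ln(3.47) = 2420.6×1.2442 ≈ 3012 m/s.
Stage 2: m₀ = 120,490 kg, m_f = 120,490 − 97,700 = 22,790 kg; Δv = 368×9.8×ln(5.287) = 3606.4×1.6652 ≈ 6006 m/s.
Stage 3: m₀ = 16,020 kg, m_f = 16,020 − 11,000 = 5,020 kg; Δv = 336×9.8×ln(3.191) = 3292.8×1.1604 ≈ 3821 m/s.
Total Δv = 3012 + 6006 + 3821 = 12839 m/s.

Δv ≈ 12800 m/s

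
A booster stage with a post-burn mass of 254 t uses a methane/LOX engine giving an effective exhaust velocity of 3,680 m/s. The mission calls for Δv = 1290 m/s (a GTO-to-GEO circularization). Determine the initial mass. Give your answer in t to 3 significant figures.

initial mass ≈ 361 t

Using Δv = v_e ln(m₀/m_f): m₀/m_f = exp(Δv / v_e) = exp(1290 / 3680.0) = exp(0.3505) = 1.4198.
m₀ = m_f × 1.4198 = 254 × 1.4198 = 360.629 t.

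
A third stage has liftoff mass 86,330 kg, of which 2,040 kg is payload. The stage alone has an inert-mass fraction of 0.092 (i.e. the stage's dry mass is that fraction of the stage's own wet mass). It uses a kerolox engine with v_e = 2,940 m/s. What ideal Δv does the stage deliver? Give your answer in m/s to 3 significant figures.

Stage wet mass = m₀ − payload = 86,330 − 2,040 = 84,290 kg.
Stage dry mass = ε × stage wet mass = 0.092 × 84,290 = 7,754.68 kg.
Burnout mass m_f = stage dry + payload = 7,754.68 + 2,040 = 9,794.68 kg.
Using Δv = v_e ln(m₀/m_f): Δv = v_e · ln(86,330/9,794.68) = 2940.0 × ln(8.814) = 2940.0 × 2.1763 ≈ 6398 m/s.

Δv ≈ 6400 m/s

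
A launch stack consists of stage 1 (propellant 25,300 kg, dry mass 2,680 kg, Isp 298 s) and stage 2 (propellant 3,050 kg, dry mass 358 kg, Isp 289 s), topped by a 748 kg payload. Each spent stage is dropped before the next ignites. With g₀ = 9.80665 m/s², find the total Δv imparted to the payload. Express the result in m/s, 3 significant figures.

Δv ≈ 8280 m/s

Ignition mass of stage 1 = 25,300+2,680 + 3,050+358 + 748 = 32,136 kg.
Stage 1: m₀ = 32,136 kg, m_f = 32,136 − 25,300 = 6,836 kg; Δv = 298×9.80665×ln(4.701) = 2922.4×1.5478 ≈ 4523 m/s.
Stage 2: m₀ = 4,156 kg, m_f = 4,156 − 3,050 = 1,106 kg; Δv = 289×9.80665×ln(3.758) = 2834.1×1.3238 ≈ 3752 m/s.
Total Δv = 4523 + 3752 = 8275 m/s.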